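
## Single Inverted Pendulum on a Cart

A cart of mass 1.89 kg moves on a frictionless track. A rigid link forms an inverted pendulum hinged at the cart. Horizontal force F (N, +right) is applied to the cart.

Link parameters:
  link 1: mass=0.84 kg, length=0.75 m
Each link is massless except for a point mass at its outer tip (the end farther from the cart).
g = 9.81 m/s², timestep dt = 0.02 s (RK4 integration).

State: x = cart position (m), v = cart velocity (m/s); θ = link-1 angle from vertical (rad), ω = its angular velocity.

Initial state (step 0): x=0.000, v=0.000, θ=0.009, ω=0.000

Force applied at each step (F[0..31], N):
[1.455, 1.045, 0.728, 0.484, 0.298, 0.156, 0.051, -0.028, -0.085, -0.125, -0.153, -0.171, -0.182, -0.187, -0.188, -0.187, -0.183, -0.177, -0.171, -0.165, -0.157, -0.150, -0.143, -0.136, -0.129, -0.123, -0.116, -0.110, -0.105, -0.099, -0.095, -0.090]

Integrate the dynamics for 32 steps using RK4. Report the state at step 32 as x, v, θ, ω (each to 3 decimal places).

apply F[0]=+1.455 → step 1: x=0.000, v=0.015, θ=0.009, ω=-0.017
apply F[1]=+1.045 → step 2: x=0.001, v=0.025, θ=0.008, ω=-0.029
apply F[2]=+0.728 → step 3: x=0.001, v=0.032, θ=0.008, ω=-0.036
apply F[3]=+0.484 → step 4: x=0.002, v=0.036, θ=0.007, ω=-0.040
apply F[4]=+0.298 → step 5: x=0.003, v=0.039, θ=0.006, ω=-0.042
apply F[5]=+0.156 → step 6: x=0.003, v=0.040, θ=0.005, ω=-0.042
apply F[6]=+0.051 → step 7: x=0.004, v=0.040, θ=0.005, ω=-0.041
apply F[7]=-0.028 → step 8: x=0.005, v=0.040, θ=0.004, ω=-0.039
apply F[8]=-0.085 → step 9: x=0.006, v=0.038, θ=0.003, ω=-0.036
apply F[9]=-0.125 → step 10: x=0.006, v=0.037, θ=0.002, ω=-0.033
apply F[10]=-0.153 → step 11: x=0.007, v=0.035, θ=0.002, ω=-0.030
apply F[11]=-0.171 → step 12: x=0.008, v=0.033, θ=0.001, ω=-0.028
apply F[12]=-0.182 → step 13: x=0.009, v=0.031, θ=0.001, ω=-0.025
apply F[13]=-0.187 → step 14: x=0.009, v=0.029, θ=0.000, ω=-0.022
apply F[14]=-0.188 → step 15: x=0.010, v=0.027, θ=-0.000, ω=-0.019
apply F[15]=-0.187 → step 16: x=0.010, v=0.025, θ=-0.001, ω=-0.017
apply F[16]=-0.183 → step 17: x=0.011, v=0.023, θ=-0.001, ω=-0.015
apply F[17]=-0.177 → step 18: x=0.011, v=0.022, θ=-0.001, ω=-0.013
apply F[18]=-0.171 → step 19: x=0.012, v=0.020, θ=-0.002, ω=-0.011
apply F[19]=-0.165 → step 20: x=0.012, v=0.018, θ=-0.002, ω=-0.009
apply F[20]=-0.157 → step 21: x=0.012, v=0.017, θ=-0.002, ω=-0.008
apply F[21]=-0.150 → step 22: x=0.013, v=0.015, θ=-0.002, ω=-0.006
apply F[22]=-0.143 → step 23: x=0.013, v=0.014, θ=-0.002, ω=-0.005
apply F[23]=-0.136 → step 24: x=0.013, v=0.013, θ=-0.002, ω=-0.004
apply F[24]=-0.129 → step 25: x=0.013, v=0.012, θ=-0.002, ω=-0.003
apply F[25]=-0.123 → step 26: x=0.014, v=0.011, θ=-0.002, ω=-0.002
apply F[26]=-0.116 → step 27: x=0.014, v=0.010, θ=-0.002, ω=-0.001
apply F[27]=-0.110 → step 28: x=0.014, v=0.009, θ=-0.002, ω=-0.001
apply F[28]=-0.105 → step 29: x=0.014, v=0.008, θ=-0.002, ω=-0.000
apply F[29]=-0.099 → step 30: x=0.014, v=0.007, θ=-0.002, ω=0.000
apply F[30]=-0.095 → step 31: x=0.014, v=0.006, θ=-0.002, ω=0.001
apply F[31]=-0.090 → step 32: x=0.015, v=0.005, θ=-0.002, ω=0.001

Answer: x=0.015, v=0.005, θ=-0.002, ω=0.001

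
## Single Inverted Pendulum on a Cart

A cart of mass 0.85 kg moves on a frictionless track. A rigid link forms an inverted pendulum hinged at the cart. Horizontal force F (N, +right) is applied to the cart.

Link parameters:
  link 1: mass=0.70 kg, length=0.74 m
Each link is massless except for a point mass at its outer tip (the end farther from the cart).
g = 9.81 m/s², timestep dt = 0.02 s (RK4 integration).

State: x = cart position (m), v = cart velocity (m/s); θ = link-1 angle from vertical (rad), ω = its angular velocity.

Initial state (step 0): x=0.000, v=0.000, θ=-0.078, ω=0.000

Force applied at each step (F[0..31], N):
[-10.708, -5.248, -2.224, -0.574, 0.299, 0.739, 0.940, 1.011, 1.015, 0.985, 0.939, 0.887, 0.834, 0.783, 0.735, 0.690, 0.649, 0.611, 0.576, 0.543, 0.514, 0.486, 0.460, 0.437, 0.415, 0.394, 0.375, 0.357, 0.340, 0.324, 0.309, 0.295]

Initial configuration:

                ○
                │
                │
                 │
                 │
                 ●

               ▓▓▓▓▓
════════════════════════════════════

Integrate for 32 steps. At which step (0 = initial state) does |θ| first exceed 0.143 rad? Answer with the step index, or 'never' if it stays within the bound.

Answer: never

Derivation:
apply F[0]=-10.708 → step 1: x=-0.002, v=-0.238, θ=-0.075, ω=0.301
apply F[1]=-5.248 → step 2: x=-0.008, v=-0.350, θ=-0.068, ω=0.432
apply F[2]=-2.224 → step 3: x=-0.016, v=-0.392, θ=-0.059, ω=0.472
apply F[3]=-0.574 → step 4: x=-0.024, v=-0.397, θ=-0.049, ω=0.465
apply F[4]=+0.299 → step 5: x=-0.031, v=-0.383, θ=-0.040, ω=0.434
apply F[5]=+0.739 → step 6: x=-0.039, v=-0.360, θ=-0.032, ω=0.393
apply F[6]=+0.940 → step 7: x=-0.046, v=-0.333, θ=-0.025, ω=0.350
apply F[7]=+1.011 → step 8: x=-0.052, v=-0.306, θ=-0.018, ω=0.307
apply F[8]=+1.015 → step 9: x=-0.058, v=-0.280, θ=-0.012, ω=0.268
apply F[9]=+0.985 → step 10: x=-0.063, v=-0.255, θ=-0.007, ω=0.232
apply F[10]=+0.939 → step 11: x=-0.068, v=-0.232, θ=-0.003, ω=0.199
apply F[11]=+0.887 → step 12: x=-0.073, v=-0.211, θ=0.001, ω=0.171
apply F[12]=+0.834 → step 13: x=-0.077, v=-0.192, θ=0.004, ω=0.145
apply F[13]=+0.783 → step 14: x=-0.080, v=-0.174, θ=0.007, ω=0.123
apply F[14]=+0.735 → step 15: x=-0.084, v=-0.158, θ=0.009, ω=0.103
apply F[15]=+0.690 → step 16: x=-0.087, v=-0.144, θ=0.011, ω=0.086
apply F[16]=+0.649 → step 17: x=-0.089, v=-0.130, θ=0.012, ω=0.071
apply F[17]=+0.611 → step 18: x=-0.092, v=-0.118, θ=0.014, ω=0.058
apply F[18]=+0.576 → step 19: x=-0.094, v=-0.107, θ=0.015, ω=0.046
apply F[19]=+0.543 → step 20: x=-0.096, v=-0.096, θ=0.015, ω=0.036
apply F[20]=+0.514 → step 21: x=-0.098, v=-0.087, θ=0.016, ω=0.028
apply F[21]=+0.486 → step 22: x=-0.100, v=-0.078, θ=0.017, ω=0.020
apply F[22]=+0.460 → step 23: x=-0.101, v=-0.070, θ=0.017, ω=0.014
apply F[23]=+0.437 → step 24: x=-0.102, v=-0.062, θ=0.017, ω=0.008
apply F[24]=+0.415 → step 25: x=-0.104, v=-0.055, θ=0.017, ω=0.003
apply F[25]=+0.394 → step 26: x=-0.105, v=-0.049, θ=0.017, ω=-0.001
apply F[26]=+0.375 → step 27: x=-0.106, v=-0.043, θ=0.017, ω=-0.005
apply F[27]=+0.357 → step 28: x=-0.106, v=-0.037, θ=0.017, ω=-0.008
apply F[28]=+0.340 → step 29: x=-0.107, v=-0.032, θ=0.017, ω=-0.010
apply F[29]=+0.324 → step 30: x=-0.108, v=-0.027, θ=0.017, ω=-0.013
apply F[30]=+0.309 → step 31: x=-0.108, v=-0.022, θ=0.016, ω=-0.014
apply F[31]=+0.295 → step 32: x=-0.109, v=-0.018, θ=0.016, ω=-0.016
max |θ| = 0.078 ≤ 0.143 over all 33 states.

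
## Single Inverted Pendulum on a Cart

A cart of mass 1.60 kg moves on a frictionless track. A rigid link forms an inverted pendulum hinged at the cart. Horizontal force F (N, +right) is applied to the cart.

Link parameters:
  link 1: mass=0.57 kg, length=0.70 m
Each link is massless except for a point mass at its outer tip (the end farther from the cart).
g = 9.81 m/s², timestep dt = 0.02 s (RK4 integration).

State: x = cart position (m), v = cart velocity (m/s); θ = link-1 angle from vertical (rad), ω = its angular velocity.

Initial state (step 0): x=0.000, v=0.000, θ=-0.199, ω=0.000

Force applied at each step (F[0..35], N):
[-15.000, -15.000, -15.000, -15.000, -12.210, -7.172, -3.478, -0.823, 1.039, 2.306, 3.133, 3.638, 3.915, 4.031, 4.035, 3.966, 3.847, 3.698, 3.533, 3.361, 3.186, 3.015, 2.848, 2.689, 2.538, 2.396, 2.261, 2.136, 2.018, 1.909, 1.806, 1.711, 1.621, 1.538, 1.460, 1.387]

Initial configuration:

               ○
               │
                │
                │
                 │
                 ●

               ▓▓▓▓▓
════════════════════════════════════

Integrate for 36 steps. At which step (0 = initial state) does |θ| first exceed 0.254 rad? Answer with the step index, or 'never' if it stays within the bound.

Answer: never

Derivation:
apply F[0]=-15.000 → step 1: x=-0.002, v=-0.172, θ=-0.197, ω=0.185
apply F[1]=-15.000 → step 2: x=-0.007, v=-0.344, θ=-0.192, ω=0.372
apply F[2]=-15.000 → step 3: x=-0.015, v=-0.516, θ=-0.182, ω=0.562
apply F[3]=-15.000 → step 4: x=-0.028, v=-0.690, θ=-0.169, ω=0.758
apply F[4]=-12.210 → step 5: x=-0.043, v=-0.831, θ=-0.152, ω=0.912
apply F[5]=-7.172 → step 6: x=-0.060, v=-0.911, θ=-0.133, ω=0.985
apply F[6]=-3.478 → step 7: x=-0.079, v=-0.946, θ=-0.114, ω=1.000
apply F[7]=-0.823 → step 8: x=-0.098, v=-0.950, θ=-0.094, ω=0.976
apply F[8]=+1.039 → step 9: x=-0.117, v=-0.932, θ=-0.075, ω=0.926
apply F[9]=+2.306 → step 10: x=-0.135, v=-0.898, θ=-0.057, ω=0.861
apply F[10]=+3.133 → step 11: x=-0.152, v=-0.856, θ=-0.040, ω=0.787
apply F[11]=+3.638 → step 12: x=-0.169, v=-0.808, θ=-0.026, ω=0.709
apply F[12]=+3.915 → step 13: x=-0.185, v=-0.758, θ=-0.012, ω=0.633
apply F[13]=+4.031 → step 14: x=-0.199, v=-0.707, θ=-0.000, ω=0.558
apply F[14]=+4.035 → step 15: x=-0.213, v=-0.657, θ=0.010, ω=0.488
apply F[15]=+3.966 → step 16: x=-0.226, v=-0.609, θ=0.019, ω=0.423
apply F[16]=+3.847 → step 17: x=-0.237, v=-0.562, θ=0.027, ω=0.363
apply F[17]=+3.698 → step 18: x=-0.248, v=-0.518, θ=0.034, ω=0.309
apply F[18]=+3.533 → step 19: x=-0.258, v=-0.477, θ=0.040, ω=0.260
apply F[19]=+3.361 → step 20: x=-0.267, v=-0.438, θ=0.044, ω=0.216
apply F[20]=+3.186 → step 21: x=-0.276, v=-0.401, θ=0.048, ω=0.177
apply F[21]=+3.015 → step 22: x=-0.283, v=-0.367, θ=0.051, ω=0.142
apply F[22]=+2.848 → step 23: x=-0.290, v=-0.335, θ=0.054, ω=0.111
apply F[23]=+2.689 → step 24: x=-0.297, v=-0.305, θ=0.056, ω=0.084
apply F[24]=+2.538 → step 25: x=-0.303, v=-0.277, θ=0.057, ω=0.060
apply F[25]=+2.396 → step 26: x=-0.308, v=-0.252, θ=0.058, ω=0.040
apply F[26]=+2.261 → step 27: x=-0.313, v=-0.227, θ=0.059, ω=0.022
apply F[27]=+2.136 → step 28: x=-0.317, v=-0.205, θ=0.059, ω=0.006
apply F[28]=+2.018 → step 29: x=-0.321, v=-0.184, θ=0.059, ω=-0.007
apply F[29]=+1.909 → step 30: x=-0.324, v=-0.164, θ=0.059, ω=-0.019
apply F[30]=+1.806 → step 31: x=-0.327, v=-0.146, θ=0.059, ω=-0.029
apply F[31]=+1.711 → step 32: x=-0.330, v=-0.128, θ=0.058, ω=-0.037
apply F[32]=+1.621 → step 33: x=-0.333, v=-0.112, θ=0.057, ω=-0.044
apply F[33]=+1.538 → step 34: x=-0.335, v=-0.097, θ=0.056, ω=-0.050
apply F[34]=+1.460 → step 35: x=-0.336, v=-0.083, θ=0.055, ω=-0.055
apply F[35]=+1.387 → step 36: x=-0.338, v=-0.069, θ=0.054, ω=-0.059
max |θ| = 0.199 ≤ 0.254 over all 37 states.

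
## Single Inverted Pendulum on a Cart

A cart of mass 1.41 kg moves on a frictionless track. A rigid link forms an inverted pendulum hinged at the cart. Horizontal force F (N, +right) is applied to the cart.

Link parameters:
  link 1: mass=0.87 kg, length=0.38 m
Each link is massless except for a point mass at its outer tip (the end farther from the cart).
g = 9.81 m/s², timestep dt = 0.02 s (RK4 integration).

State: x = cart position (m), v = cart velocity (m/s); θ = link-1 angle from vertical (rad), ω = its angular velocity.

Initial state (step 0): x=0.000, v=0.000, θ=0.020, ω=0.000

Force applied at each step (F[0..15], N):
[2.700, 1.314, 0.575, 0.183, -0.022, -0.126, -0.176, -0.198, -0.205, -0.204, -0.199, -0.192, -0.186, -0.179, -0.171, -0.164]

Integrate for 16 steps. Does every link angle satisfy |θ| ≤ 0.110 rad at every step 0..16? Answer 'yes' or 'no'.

Answer: yes

Derivation:
apply F[0]=+2.700 → step 1: x=0.000, v=0.036, θ=0.019, ω=-0.084
apply F[1]=+1.314 → step 2: x=0.001, v=0.052, θ=0.017, ω=-0.118
apply F[2]=+0.575 → step 3: x=0.002, v=0.059, θ=0.015, ω=-0.126
apply F[3]=+0.183 → step 4: x=0.004, v=0.060, θ=0.012, ω=-0.122
apply F[4]=-0.022 → step 5: x=0.005, v=0.058, θ=0.010, ω=-0.112
apply F[5]=-0.126 → step 6: x=0.006, v=0.055, θ=0.008, ω=-0.100
apply F[6]=-0.176 → step 7: x=0.007, v=0.052, θ=0.006, ω=-0.088
apply F[7]=-0.198 → step 8: x=0.008, v=0.048, θ=0.004, ω=-0.076
apply F[8]=-0.205 → step 9: x=0.009, v=0.045, θ=0.003, ω=-0.065
apply F[9]=-0.204 → step 10: x=0.010, v=0.042, θ=0.002, ω=-0.056
apply F[10]=-0.199 → step 11: x=0.011, v=0.039, θ=0.001, ω=-0.047
apply F[11]=-0.192 → step 12: x=0.011, v=0.036, θ=-0.000, ω=-0.040
apply F[12]=-0.186 → step 13: x=0.012, v=0.034, θ=-0.001, ω=-0.034
apply F[13]=-0.179 → step 14: x=0.013, v=0.031, θ=-0.002, ω=-0.028
apply F[14]=-0.171 → step 15: x=0.013, v=0.029, θ=-0.002, ω=-0.023
apply F[15]=-0.164 → step 16: x=0.014, v=0.027, θ=-0.003, ω=-0.019
Max |angle| over trajectory = 0.020 rad; bound = 0.110 → within bound.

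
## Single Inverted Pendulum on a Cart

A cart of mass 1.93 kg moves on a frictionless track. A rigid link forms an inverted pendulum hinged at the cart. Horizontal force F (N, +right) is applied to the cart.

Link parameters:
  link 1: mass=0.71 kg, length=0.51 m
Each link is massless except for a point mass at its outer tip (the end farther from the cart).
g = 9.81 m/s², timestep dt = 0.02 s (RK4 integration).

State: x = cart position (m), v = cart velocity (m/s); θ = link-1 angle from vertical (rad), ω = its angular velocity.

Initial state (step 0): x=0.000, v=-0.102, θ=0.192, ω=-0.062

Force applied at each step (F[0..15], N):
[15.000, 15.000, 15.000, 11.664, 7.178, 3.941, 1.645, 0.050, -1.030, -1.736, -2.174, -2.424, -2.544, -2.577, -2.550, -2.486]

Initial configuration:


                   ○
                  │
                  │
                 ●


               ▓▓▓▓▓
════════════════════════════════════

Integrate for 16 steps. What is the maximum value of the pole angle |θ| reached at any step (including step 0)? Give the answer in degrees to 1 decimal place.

Answer: 11.0°

Derivation:
apply F[0]=+15.000 → step 1: x=-0.001, v=0.038, θ=0.189, ω=-0.259
apply F[1]=+15.000 → step 2: x=0.002, v=0.179, θ=0.182, ω=-0.459
apply F[2]=+15.000 → step 3: x=0.007, v=0.320, θ=0.170, ω=-0.665
apply F[3]=+11.664 → step 4: x=0.014, v=0.429, θ=0.156, ω=-0.812
apply F[4]=+7.178 → step 5: x=0.023, v=0.493, θ=0.139, ω=-0.880
apply F[5]=+3.941 → step 6: x=0.033, v=0.525, θ=0.121, ω=-0.892
apply F[6]=+1.645 → step 7: x=0.044, v=0.534, θ=0.103, ω=-0.867
apply F[7]=+0.050 → step 8: x=0.055, v=0.528, θ=0.087, ω=-0.818
apply F[8]=-1.030 → step 9: x=0.065, v=0.512, θ=0.071, ω=-0.757
apply F[9]=-1.736 → step 10: x=0.075, v=0.489, θ=0.056, ω=-0.688
apply F[10]=-2.174 → step 11: x=0.085, v=0.463, θ=0.043, ω=-0.618
apply F[11]=-2.424 → step 12: x=0.094, v=0.436, θ=0.032, ω=-0.550
apply F[12]=-2.544 → step 13: x=0.102, v=0.407, θ=0.021, ω=-0.484
apply F[13]=-2.577 → step 14: x=0.110, v=0.379, θ=0.012, ω=-0.423
apply F[14]=-2.550 → step 15: x=0.117, v=0.352, θ=0.004, ω=-0.367
apply F[15]=-2.486 → step 16: x=0.124, v=0.327, θ=-0.002, ω=-0.316
Max |angle| over trajectory = 0.192 rad = 11.0°.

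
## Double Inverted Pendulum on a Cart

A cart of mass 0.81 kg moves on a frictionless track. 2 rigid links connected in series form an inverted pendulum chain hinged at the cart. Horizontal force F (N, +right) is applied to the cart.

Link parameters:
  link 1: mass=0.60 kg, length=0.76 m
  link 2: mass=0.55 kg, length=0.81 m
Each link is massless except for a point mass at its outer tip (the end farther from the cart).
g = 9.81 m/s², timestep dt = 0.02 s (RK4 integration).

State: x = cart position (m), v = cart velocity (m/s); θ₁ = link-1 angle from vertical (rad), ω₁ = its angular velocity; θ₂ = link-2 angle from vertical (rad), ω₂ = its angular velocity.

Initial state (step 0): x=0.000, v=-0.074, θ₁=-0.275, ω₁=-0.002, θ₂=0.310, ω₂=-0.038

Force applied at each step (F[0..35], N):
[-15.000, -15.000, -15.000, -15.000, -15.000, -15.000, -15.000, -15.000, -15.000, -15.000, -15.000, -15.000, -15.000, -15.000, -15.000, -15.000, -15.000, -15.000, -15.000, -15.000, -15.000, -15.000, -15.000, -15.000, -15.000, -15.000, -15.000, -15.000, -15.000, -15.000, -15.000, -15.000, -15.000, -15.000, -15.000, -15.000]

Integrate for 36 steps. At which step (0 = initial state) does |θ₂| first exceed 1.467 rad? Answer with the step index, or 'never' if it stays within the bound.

apply F[0]=-15.000 → step 1: x=-0.004, v=-0.364, θ₁=-0.273, ω₁=0.180, θ₂=0.312, ω₂=0.235
apply F[1]=-15.000 → step 2: x=-0.015, v=-0.656, θ₁=-0.268, ω₁=0.366, θ₂=0.319, ω₂=0.506
apply F[2]=-15.000 → step 3: x=-0.031, v=-0.951, θ₁=-0.259, ω₁=0.563, θ₂=0.332, ω₂=0.772
apply F[3]=-15.000 → step 4: x=-0.053, v=-1.252, θ₁=-0.245, ω₁=0.777, θ₂=0.350, ω₂=1.032
apply F[4]=-15.000 → step 5: x=-0.081, v=-1.560, θ₁=-0.227, ω₁=1.013, θ₂=0.373, ω₂=1.282
apply F[5]=-15.000 → step 6: x=-0.115, v=-1.877, θ₁=-0.204, ω₁=1.277, θ₂=0.401, ω₂=1.518
apply F[6]=-15.000 → step 7: x=-0.156, v=-2.204, θ₁=-0.176, ω₁=1.577, θ₂=0.434, ω₂=1.733
apply F[7]=-15.000 → step 8: x=-0.203, v=-2.543, θ₁=-0.141, ω₁=1.918, θ₂=0.471, ω₂=1.921
apply F[8]=-15.000 → step 9: x=-0.258, v=-2.895, θ₁=-0.099, ω₁=2.306, θ₂=0.511, ω₂=2.071
apply F[9]=-15.000 → step 10: x=-0.319, v=-3.257, θ₁=-0.049, ω₁=2.746, θ₂=0.553, ω₂=2.171
apply F[10]=-15.000 → step 11: x=-0.388, v=-3.626, θ₁=0.011, ω₁=3.239, θ₂=0.597, ω₂=2.209
apply F[11]=-15.000 → step 12: x=-0.464, v=-3.994, θ₁=0.081, ω₁=3.777, θ₂=0.641, ω₂=2.169
apply F[12]=-15.000 → step 13: x=-0.548, v=-4.346, θ₁=0.163, ω₁=4.346, θ₂=0.683, ω₂=2.044
apply F[13]=-15.000 → step 14: x=-0.638, v=-4.661, θ₁=0.255, ω₁=4.917, θ₂=0.722, ω₂=1.835
apply F[14]=-15.000 → step 15: x=-0.734, v=-4.913, θ₁=0.359, ω₁=5.449, θ₂=0.756, ω₂=1.563
apply F[15]=-15.000 → step 16: x=-0.834, v=-5.080, θ₁=0.473, ω₁=5.901, θ₂=0.784, ω₂=1.273
apply F[16]=-15.000 → step 17: x=-0.936, v=-5.152, θ₁=0.594, ω₁=6.242, θ₂=0.807, ω₂=1.019
apply F[17]=-15.000 → step 18: x=-1.039, v=-5.135, θ₁=0.722, ω₁=6.469, θ₂=0.826, ω₂=0.853
apply F[18]=-15.000 → step 19: x=-1.141, v=-5.049, θ₁=0.852, ω₁=6.598, θ₂=0.842, ω₂=0.802
apply F[19]=-15.000 → step 20: x=-1.241, v=-4.916, θ₁=0.985, ω₁=6.661, θ₂=0.859, ω₂=0.873
apply F[20]=-15.000 → step 21: x=-1.338, v=-4.754, θ₁=1.119, ω₁=6.684, θ₂=0.878, ω₂=1.060
apply F[21]=-15.000 → step 22: x=-1.431, v=-4.575, θ₁=1.252, ω₁=6.690, θ₂=0.902, ω₂=1.348
apply F[22]=-15.000 → step 23: x=-1.521, v=-4.385, θ₁=1.386, ω₁=6.692, θ₂=0.932, ω₂=1.726
apply F[23]=-15.000 → step 24: x=-1.606, v=-4.188, θ₁=1.520, ω₁=6.694, θ₂=0.971, ω₂=2.184
apply F[24]=-15.000 → step 25: x=-1.688, v=-3.985, θ₁=1.654, ω₁=6.697, θ₂=1.020, ω₂=2.718
apply F[25]=-15.000 → step 26: x=-1.766, v=-3.776, θ₁=1.788, ω₁=6.692, θ₂=1.081, ω₂=3.326
apply F[26]=-15.000 → step 27: x=-1.839, v=-3.563, θ₁=1.921, ω₁=6.669, θ₂=1.154, ω₂=4.008
apply F[27]=-15.000 → step 28: x=-1.908, v=-3.349, θ₁=2.054, ω₁=6.607, θ₂=1.241, ω₂=4.766
apply F[28]=-15.000 → step 29: x=-1.973, v=-3.141, θ₁=2.185, ω₁=6.481, θ₂=1.345, ω₂=5.601
apply F[29]=-15.000 → step 30: x=-2.034, v=-2.944, θ₁=2.313, ω₁=6.257, θ₂=1.466, ω₂=6.511
apply F[30]=-15.000 → step 31: x=-2.091, v=-2.769, θ₁=2.435, ω₁=5.897, θ₂=1.606, ω₂=7.488
apply F[31]=-15.000 → step 32: x=-2.145, v=-2.620, θ₁=2.548, ω₁=5.372, θ₂=1.766, ω₂=8.523
apply F[32]=-15.000 → step 33: x=-2.196, v=-2.497, θ₁=2.648, ω₁=4.672, θ₂=1.947, ω₂=9.605
apply F[33]=-15.000 → step 34: x=-2.245, v=-2.384, θ₁=2.734, ω₁=3.832, θ₂=2.150, ω₂=10.719
apply F[34]=-15.000 → step 35: x=-2.291, v=-2.257, θ₁=2.801, ω₁=2.964, θ₂=2.376, ω₂=11.824
apply F[35]=-15.000 → step 36: x=-2.335, v=-2.091, θ₁=2.854, ω₁=2.304, θ₂=2.622, ω₂=12.759
|θ₂| = 1.606 > 1.467 first at step 31.

Answer: 31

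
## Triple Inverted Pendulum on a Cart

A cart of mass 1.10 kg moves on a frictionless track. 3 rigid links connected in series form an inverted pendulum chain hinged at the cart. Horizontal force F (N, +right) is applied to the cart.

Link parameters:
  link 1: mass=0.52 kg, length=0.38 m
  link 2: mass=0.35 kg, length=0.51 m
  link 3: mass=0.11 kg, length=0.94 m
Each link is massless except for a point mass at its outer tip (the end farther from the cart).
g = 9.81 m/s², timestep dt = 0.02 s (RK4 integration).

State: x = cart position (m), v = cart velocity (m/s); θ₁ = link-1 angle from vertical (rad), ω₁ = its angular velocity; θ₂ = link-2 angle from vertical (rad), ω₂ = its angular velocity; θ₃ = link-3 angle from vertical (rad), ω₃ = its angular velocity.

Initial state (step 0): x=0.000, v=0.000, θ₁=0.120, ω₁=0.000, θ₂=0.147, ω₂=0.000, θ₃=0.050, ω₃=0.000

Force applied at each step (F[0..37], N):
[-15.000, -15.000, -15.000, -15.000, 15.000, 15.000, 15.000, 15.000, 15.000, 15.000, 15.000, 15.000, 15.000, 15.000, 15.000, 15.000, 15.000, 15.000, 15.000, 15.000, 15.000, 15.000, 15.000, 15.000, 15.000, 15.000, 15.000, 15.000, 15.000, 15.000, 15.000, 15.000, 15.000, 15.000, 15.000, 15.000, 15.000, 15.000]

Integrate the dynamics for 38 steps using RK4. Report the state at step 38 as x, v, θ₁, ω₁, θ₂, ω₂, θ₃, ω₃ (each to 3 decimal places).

apply F[0]=-15.000 → step 1: x=-0.003, v=-0.290, θ₁=0.128, ω₁=0.811, θ₂=0.147, ω₂=0.024, θ₃=0.050, ω₃=-0.021
apply F[1]=-15.000 → step 2: x=-0.012, v=-0.580, θ₁=0.153, ω₁=1.636, θ₂=0.148, ω₂=0.037, θ₃=0.049, ω₃=-0.041
apply F[2]=-15.000 → step 3: x=-0.026, v=-0.870, θ₁=0.194, ω₁=2.481, θ₂=0.149, ω₂=0.034, θ₃=0.048, ω₃=-0.056
apply F[3]=-15.000 → step 4: x=-0.046, v=-1.155, θ₁=0.252, ω₁=3.336, θ₂=0.149, ω₂=0.022, θ₃=0.047, ω₃=-0.065
apply F[4]=+15.000 → step 5: x=-0.067, v=-0.925, θ₁=0.315, ω₁=2.956, θ₂=0.149, ω₂=-0.054, θ₃=0.045, ω₃=-0.090
apply F[5]=+15.000 → step 6: x=-0.083, v=-0.710, θ₁=0.371, ω₁=2.679, θ₂=0.147, ω₂=-0.179, θ₃=0.043, ω₃=-0.117
apply F[6]=+15.000 → step 7: x=-0.096, v=-0.505, θ₁=0.422, ω₁=2.493, θ₂=0.141, ω₂=-0.349, θ₃=0.041, ω₃=-0.144
apply F[7]=+15.000 → step 8: x=-0.104, v=-0.309, θ₁=0.471, ω₁=2.384, θ₂=0.132, ω₂=-0.562, θ₃=0.038, ω₃=-0.170
apply F[8]=+15.000 → step 9: x=-0.108, v=-0.119, θ₁=0.518, ω₁=2.340, θ₂=0.119, ω₂=-0.813, θ₃=0.034, ω₃=-0.192
apply F[9]=+15.000 → step 10: x=-0.109, v=0.067, θ₁=0.565, ω₁=2.348, θ₂=0.100, ω₂=-1.097, θ₃=0.030, ω₃=-0.210
apply F[10]=+15.000 → step 11: x=-0.105, v=0.251, θ₁=0.612, ω₁=2.398, θ₂=0.075, ω₂=-1.409, θ₃=0.026, ω₃=-0.223
apply F[11]=+15.000 → step 12: x=-0.098, v=0.435, θ₁=0.661, ω₁=2.476, θ₂=0.043, ω₂=-1.744, θ₃=0.021, ω₃=-0.229
apply F[12]=+15.000 → step 13: x=-0.088, v=0.620, θ₁=0.712, ω₁=2.572, θ₂=0.005, ω₂=-2.095, θ₃=0.016, ω₃=-0.230
apply F[13]=+15.000 → step 14: x=-0.074, v=0.808, θ₁=0.764, ω₁=2.674, θ₂=-0.041, ω₂=-2.456, θ₃=0.012, ω₃=-0.227
apply F[14]=+15.000 → step 15: x=-0.056, v=0.998, θ₁=0.818, ω₁=2.771, θ₂=-0.093, ω₂=-2.820, θ₃=0.007, ω₃=-0.222
apply F[15]=+15.000 → step 16: x=-0.034, v=1.192, θ₁=0.875, ω₁=2.855, θ₂=-0.153, ω₂=-3.183, θ₃=0.003, ω₃=-0.219
apply F[16]=+15.000 → step 17: x=-0.008, v=1.387, θ₁=0.932, ω₁=2.920, θ₂=-0.221, ω₂=-3.543, θ₃=-0.001, ω₃=-0.222
apply F[17]=+15.000 → step 18: x=0.022, v=1.584, θ₁=0.991, ω₁=2.962, θ₂=-0.295, ω₂=-3.897, θ₃=-0.006, ω₃=-0.236
apply F[18]=+15.000 → step 19: x=0.055, v=1.780, θ₁=1.051, ω₁=2.980, θ₂=-0.377, ω₂=-4.248, θ₃=-0.011, ω₃=-0.267
apply F[19]=+15.000 → step 20: x=0.093, v=1.974, θ₁=1.110, ω₁=2.971, θ₂=-0.465, ω₂=-4.598, θ₃=-0.017, ω₃=-0.320
apply F[20]=+15.000 → step 21: x=0.134, v=2.162, θ₁=1.170, ω₁=2.938, θ₂=-0.561, ω₂=-4.947, θ₃=-0.024, ω₃=-0.404
apply F[21]=+15.000 → step 22: x=0.179, v=2.343, θ₁=1.228, ω₁=2.883, θ₂=-0.663, ω₂=-5.299, θ₃=-0.033, ω₃=-0.528
apply F[22]=+15.000 → step 23: x=0.228, v=2.513, θ₁=1.285, ω₁=2.814, θ₂=-0.772, ω₂=-5.650, θ₃=-0.045, ω₃=-0.702
apply F[23]=+15.000 → step 24: x=0.280, v=2.668, θ₁=1.340, ω₁=2.742, θ₂=-0.889, ω₂=-5.994, θ₃=-0.062, ω₃=-0.936
apply F[24]=+15.000 → step 25: x=0.335, v=2.807, θ₁=1.395, ω₁=2.691, θ₂=-1.012, ω₂=-6.316, θ₃=-0.083, ω₃=-1.242
apply F[25]=+15.000 → step 26: x=0.392, v=2.927, θ₁=1.448, ω₁=2.696, θ₂=-1.141, ω₂=-6.590, θ₃=-0.112, ω₃=-1.624
apply F[26]=+15.000 → step 27: x=0.452, v=3.031, θ₁=1.503, ω₁=2.806, θ₂=-1.275, ω₂=-6.778, θ₃=-0.149, ω₃=-2.078
apply F[27]=+15.000 → step 28: x=0.513, v=3.128, θ₁=1.562, ω₁=3.073, θ₂=-1.412, ω₂=-6.840, θ₃=-0.195, ω₃=-2.583
apply F[28]=+15.000 → step 29: x=0.577, v=3.231, θ₁=1.627, ω₁=3.533, θ₂=-1.548, ω₂=-6.751, θ₃=-0.252, ω₃=-3.098
apply F[29]=+15.000 → step 30: x=0.643, v=3.361, θ₁=1.704, ω₁=4.189, θ₂=-1.681, ω₂=-6.526, θ₃=-0.319, ω₃=-3.573
apply F[30]=+15.000 → step 31: x=0.711, v=3.534, θ₁=1.796, ω₁=5.005, θ₂=-1.808, ω₂=-6.230, θ₃=-0.395, ω₃=-3.967
apply F[31]=+15.000 → step 32: x=0.784, v=3.762, θ₁=1.905, ω₁=5.938, θ₂=-1.930, ω₂=-5.963, θ₃=-0.477, ω₃=-4.265
apply F[32]=+15.000 → step 33: x=0.862, v=4.049, θ₁=2.034, ω₁=6.968, θ₂=-2.048, ω₂=-5.836, θ₃=-0.565, ω₃=-4.481
apply F[33]=+15.000 → step 34: x=0.947, v=4.396, θ₁=2.185, ω₁=8.134, θ₂=-2.165, ω₂=-5.964, θ₃=-0.656, ω₃=-4.656
apply F[34]=+15.000 → step 35: x=1.039, v=4.805, θ₁=2.361, ω₁=9.553, θ₂=-2.289, ω₂=-6.488, θ₃=-0.751, ω₃=-4.859
apply F[35]=+15.000 → step 36: x=1.139, v=5.286, θ₁=2.570, ω₁=11.482, θ₂=-2.429, ω₂=-7.649, θ₃=-0.852, ω₃=-5.236
apply F[36]=+15.000 → step 37: x=1.251, v=5.853, θ₁=2.827, ω₁=14.410, θ₂=-2.602, ω₂=-9.906, θ₃=-0.964, ω₃=-6.193
apply F[37]=+15.000 → step 38: x=1.373, v=6.354, θ₁=3.154, ω₁=18.169, θ₂=-2.834, ω₂=-13.244, θ₃=-1.111, ω₃=-9.009

Answer: x=1.373, v=6.354, θ₁=3.154, ω₁=18.169, θ₂=-2.834, ω₂=-13.244, θ₃=-1.111, ω₃=-9.009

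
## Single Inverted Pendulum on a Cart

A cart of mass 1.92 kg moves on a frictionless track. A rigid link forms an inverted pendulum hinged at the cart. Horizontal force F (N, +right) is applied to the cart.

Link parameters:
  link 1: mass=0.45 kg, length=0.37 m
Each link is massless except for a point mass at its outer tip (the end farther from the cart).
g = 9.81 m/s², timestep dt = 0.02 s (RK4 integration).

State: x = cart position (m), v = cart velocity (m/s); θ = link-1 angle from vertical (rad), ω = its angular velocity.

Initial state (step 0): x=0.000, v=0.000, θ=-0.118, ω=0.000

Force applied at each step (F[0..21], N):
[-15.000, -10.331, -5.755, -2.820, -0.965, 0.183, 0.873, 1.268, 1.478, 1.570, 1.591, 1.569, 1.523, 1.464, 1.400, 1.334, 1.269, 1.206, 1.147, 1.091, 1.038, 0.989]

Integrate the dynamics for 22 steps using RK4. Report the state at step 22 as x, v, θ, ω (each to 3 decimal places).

apply F[0]=-15.000 → step 1: x=-0.002, v=-0.150, θ=-0.115, ω=0.342
apply F[1]=-10.331 → step 2: x=-0.006, v=-0.253, θ=-0.106, ω=0.558
apply F[2]=-5.755 → step 3: x=-0.011, v=-0.308, θ=-0.093, ω=0.654
apply F[3]=-2.820 → step 4: x=-0.018, v=-0.334, θ=-0.080, ω=0.677
apply F[4]=-0.965 → step 5: x=-0.024, v=-0.340, θ=-0.067, ω=0.656
apply F[5]=+0.183 → step 6: x=-0.031, v=-0.336, θ=-0.054, ω=0.612
apply F[6]=+0.873 → step 7: x=-0.038, v=-0.324, θ=-0.043, ω=0.556
apply F[7]=+1.268 → step 8: x=-0.044, v=-0.309, θ=-0.032, ω=0.496
apply F[8]=+1.478 → step 9: x=-0.050, v=-0.293, θ=-0.023, ω=0.436
apply F[9]=+1.570 → step 10: x=-0.056, v=-0.276, θ=-0.015, ω=0.380
apply F[10]=+1.591 → step 11: x=-0.061, v=-0.259, θ=-0.008, ω=0.328
apply F[11]=+1.569 → step 12: x=-0.066, v=-0.242, θ=-0.001, ω=0.281
apply F[12]=+1.523 → step 13: x=-0.071, v=-0.226, θ=0.004, ω=0.239
apply F[13]=+1.464 → step 14: x=-0.075, v=-0.211, θ=0.008, ω=0.202
apply F[14]=+1.400 → step 15: x=-0.079, v=-0.197, θ=0.012, ω=0.169
apply F[15]=+1.334 → step 16: x=-0.083, v=-0.184, θ=0.015, ω=0.140
apply F[16]=+1.269 → step 17: x=-0.087, v=-0.171, θ=0.018, ω=0.115
apply F[17]=+1.206 → step 18: x=-0.090, v=-0.160, θ=0.020, ω=0.093
apply F[18]=+1.147 → step 19: x=-0.093, v=-0.149, θ=0.021, ω=0.074
apply F[19]=+1.091 → step 20: x=-0.096, v=-0.138, θ=0.023, ω=0.058
apply F[20]=+1.038 → step 21: x=-0.098, v=-0.129, θ=0.024, ω=0.044
apply F[21]=+0.989 → step 22: x=-0.101, v=-0.119, θ=0.024, ω=0.032

Answer: x=-0.101, v=-0.119, θ=0.024, ω=0.032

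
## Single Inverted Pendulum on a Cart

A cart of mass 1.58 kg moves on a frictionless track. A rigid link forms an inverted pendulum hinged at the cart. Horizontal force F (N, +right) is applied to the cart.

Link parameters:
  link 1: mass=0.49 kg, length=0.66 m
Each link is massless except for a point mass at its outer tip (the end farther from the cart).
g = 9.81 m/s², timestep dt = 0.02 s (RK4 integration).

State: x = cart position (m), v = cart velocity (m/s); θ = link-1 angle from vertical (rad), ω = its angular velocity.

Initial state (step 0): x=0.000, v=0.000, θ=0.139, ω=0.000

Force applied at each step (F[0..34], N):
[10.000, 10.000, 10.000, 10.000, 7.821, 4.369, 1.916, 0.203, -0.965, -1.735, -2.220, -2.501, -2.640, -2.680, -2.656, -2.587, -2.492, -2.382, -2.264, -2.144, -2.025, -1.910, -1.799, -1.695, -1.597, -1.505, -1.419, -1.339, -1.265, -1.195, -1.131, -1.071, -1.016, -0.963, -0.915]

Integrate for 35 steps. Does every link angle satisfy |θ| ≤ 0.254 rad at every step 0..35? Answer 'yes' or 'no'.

Answer: yes

Derivation:
apply F[0]=+10.000 → step 1: x=0.001, v=0.118, θ=0.138, ω=-0.135
apply F[1]=+10.000 → step 2: x=0.005, v=0.235, θ=0.134, ω=-0.272
apply F[2]=+10.000 → step 3: x=0.011, v=0.354, θ=0.127, ω=-0.411
apply F[3]=+10.000 → step 4: x=0.019, v=0.472, θ=0.117, ω=-0.553
apply F[4]=+7.821 → step 5: x=0.029, v=0.564, θ=0.105, ω=-0.659
apply F[5]=+4.369 → step 6: x=0.041, v=0.614, θ=0.091, ω=-0.704
apply F[6]=+1.916 → step 7: x=0.053, v=0.633, θ=0.077, ω=-0.708
apply F[7]=+0.203 → step 8: x=0.066, v=0.632, θ=0.063, ω=-0.685
apply F[8]=-0.965 → step 9: x=0.079, v=0.616, θ=0.050, ω=-0.645
apply F[9]=-1.735 → step 10: x=0.091, v=0.591, θ=0.038, ω=-0.595
apply F[10]=-2.220 → step 11: x=0.102, v=0.561, θ=0.026, ω=-0.540
apply F[11]=-2.501 → step 12: x=0.113, v=0.529, θ=0.016, ω=-0.484
apply F[12]=-2.640 → step 13: x=0.123, v=0.494, θ=0.007, ω=-0.428
apply F[13]=-2.680 → step 14: x=0.133, v=0.460, θ=-0.001, ω=-0.376
apply F[14]=-2.656 → step 15: x=0.142, v=0.427, θ=-0.008, ω=-0.327
apply F[15]=-2.587 → step 16: x=0.150, v=0.395, θ=-0.014, ω=-0.282
apply F[16]=-2.492 → step 17: x=0.158, v=0.364, θ=-0.019, ω=-0.240
apply F[17]=-2.382 → step 18: x=0.165, v=0.336, θ=-0.024, ω=-0.203
apply F[18]=-2.264 → step 19: x=0.171, v=0.308, θ=-0.028, ω=-0.170
apply F[19]=-2.144 → step 20: x=0.177, v=0.283, θ=-0.031, ω=-0.140
apply F[20]=-2.025 → step 21: x=0.182, v=0.259, θ=-0.033, ω=-0.114
apply F[21]=-1.910 → step 22: x=0.187, v=0.237, θ=-0.035, ω=-0.090
apply F[22]=-1.799 → step 23: x=0.192, v=0.217, θ=-0.037, ω=-0.070
apply F[23]=-1.695 → step 24: x=0.196, v=0.198, θ=-0.038, ω=-0.052
apply F[24]=-1.597 → step 25: x=0.200, v=0.180, θ=-0.039, ω=-0.036
apply F[25]=-1.505 → step 26: x=0.203, v=0.163, θ=-0.039, ω=-0.023
apply F[26]=-1.419 → step 27: x=0.206, v=0.148, θ=-0.040, ω=-0.011
apply F[27]=-1.339 → step 28: x=0.209, v=0.133, θ=-0.040, ω=-0.001
apply F[28]=-1.265 → step 29: x=0.212, v=0.119, θ=-0.040, ω=0.008
apply F[29]=-1.195 → step 30: x=0.214, v=0.107, θ=-0.040, ω=0.015
apply F[30]=-1.131 → step 31: x=0.216, v=0.095, θ=-0.039, ω=0.022
apply F[31]=-1.071 → step 32: x=0.218, v=0.084, θ=-0.039, ω=0.027
apply F[32]=-1.016 → step 33: x=0.219, v=0.073, θ=-0.038, ω=0.032
apply F[33]=-0.963 → step 34: x=0.221, v=0.063, θ=-0.037, ω=0.035
apply F[34]=-0.915 → step 35: x=0.222, v=0.054, θ=-0.037, ω=0.038
Max |angle| over trajectory = 0.139 rad; bound = 0.254 → within bound.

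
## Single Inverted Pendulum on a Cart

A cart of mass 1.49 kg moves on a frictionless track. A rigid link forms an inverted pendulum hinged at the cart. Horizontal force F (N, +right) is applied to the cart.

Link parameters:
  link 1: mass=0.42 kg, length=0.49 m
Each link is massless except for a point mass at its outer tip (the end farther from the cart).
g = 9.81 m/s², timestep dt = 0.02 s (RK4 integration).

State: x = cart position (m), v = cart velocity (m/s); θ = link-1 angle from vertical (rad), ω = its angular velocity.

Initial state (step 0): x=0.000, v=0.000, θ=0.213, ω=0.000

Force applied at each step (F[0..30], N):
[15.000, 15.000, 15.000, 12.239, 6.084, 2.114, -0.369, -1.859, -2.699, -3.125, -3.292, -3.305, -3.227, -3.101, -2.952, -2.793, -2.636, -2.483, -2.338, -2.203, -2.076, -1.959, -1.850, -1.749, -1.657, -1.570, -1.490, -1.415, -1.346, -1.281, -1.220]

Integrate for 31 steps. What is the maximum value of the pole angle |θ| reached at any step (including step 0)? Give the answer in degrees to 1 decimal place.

Answer: 12.2°

Derivation:
apply F[0]=+15.000 → step 1: x=0.002, v=0.188, θ=0.210, ω=-0.290
apply F[1]=+15.000 → step 2: x=0.008, v=0.376, θ=0.201, ω=-0.584
apply F[2]=+15.000 → step 3: x=0.017, v=0.565, θ=0.187, ω=-0.885
apply F[3]=+12.239 → step 4: x=0.030, v=0.719, θ=0.167, ω=-1.124
apply F[4]=+6.084 → step 5: x=0.045, v=0.792, θ=0.143, ω=-1.210
apply F[5]=+2.114 → step 6: x=0.061, v=0.814, θ=0.119, ω=-1.201
apply F[6]=-0.369 → step 7: x=0.077, v=0.803, θ=0.096, ω=-1.137
apply F[7]=-1.859 → step 8: x=0.093, v=0.774, θ=0.074, ω=-1.044
apply F[8]=-2.699 → step 9: x=0.108, v=0.734, θ=0.054, ω=-0.937
apply F[9]=-3.125 → step 10: x=0.122, v=0.690, θ=0.037, ω=-0.829
apply F[10]=-3.292 → step 11: x=0.136, v=0.644, θ=0.021, ω=-0.724
apply F[11]=-3.305 → step 12: x=0.148, v=0.599, θ=0.008, ω=-0.626
apply F[12]=-3.227 → step 13: x=0.160, v=0.556, θ=-0.004, ω=-0.537
apply F[13]=-3.101 → step 14: x=0.170, v=0.515, θ=-0.014, ω=-0.457
apply F[14]=-2.952 → step 15: x=0.180, v=0.476, θ=-0.022, ω=-0.385
apply F[15]=-2.793 → step 16: x=0.189, v=0.440, θ=-0.029, ω=-0.322
apply F[16]=-2.636 → step 17: x=0.198, v=0.407, θ=-0.035, ω=-0.267
apply F[17]=-2.483 → step 18: x=0.206, v=0.375, θ=-0.040, ω=-0.218
apply F[18]=-2.338 → step 19: x=0.213, v=0.346, θ=-0.044, ω=-0.176
apply F[19]=-2.203 → step 20: x=0.219, v=0.319, θ=-0.047, ω=-0.139
apply F[20]=-2.076 → step 21: x=0.226, v=0.294, θ=-0.050, ω=-0.107
apply F[21]=-1.959 → step 22: x=0.231, v=0.271, θ=-0.052, ω=-0.080
apply F[22]=-1.850 → step 23: x=0.236, v=0.249, θ=-0.053, ω=-0.056
apply F[23]=-1.749 → step 24: x=0.241, v=0.228, θ=-0.054, ω=-0.035
apply F[24]=-1.657 → step 25: x=0.246, v=0.209, θ=-0.054, ω=-0.018
apply F[25]=-1.570 → step 26: x=0.250, v=0.191, θ=-0.055, ω=-0.003
apply F[26]=-1.490 → step 27: x=0.253, v=0.174, θ=-0.055, ω=0.010
apply F[27]=-1.415 → step 28: x=0.257, v=0.158, θ=-0.054, ω=0.021
apply F[28]=-1.346 → step 29: x=0.260, v=0.143, θ=-0.054, ω=0.030
apply F[29]=-1.281 → step 30: x=0.262, v=0.129, θ=-0.053, ω=0.037
apply F[30]=-1.220 → step 31: x=0.265, v=0.115, θ=-0.052, ω=0.044
Max |angle| over trajectory = 0.213 rad = 12.2°.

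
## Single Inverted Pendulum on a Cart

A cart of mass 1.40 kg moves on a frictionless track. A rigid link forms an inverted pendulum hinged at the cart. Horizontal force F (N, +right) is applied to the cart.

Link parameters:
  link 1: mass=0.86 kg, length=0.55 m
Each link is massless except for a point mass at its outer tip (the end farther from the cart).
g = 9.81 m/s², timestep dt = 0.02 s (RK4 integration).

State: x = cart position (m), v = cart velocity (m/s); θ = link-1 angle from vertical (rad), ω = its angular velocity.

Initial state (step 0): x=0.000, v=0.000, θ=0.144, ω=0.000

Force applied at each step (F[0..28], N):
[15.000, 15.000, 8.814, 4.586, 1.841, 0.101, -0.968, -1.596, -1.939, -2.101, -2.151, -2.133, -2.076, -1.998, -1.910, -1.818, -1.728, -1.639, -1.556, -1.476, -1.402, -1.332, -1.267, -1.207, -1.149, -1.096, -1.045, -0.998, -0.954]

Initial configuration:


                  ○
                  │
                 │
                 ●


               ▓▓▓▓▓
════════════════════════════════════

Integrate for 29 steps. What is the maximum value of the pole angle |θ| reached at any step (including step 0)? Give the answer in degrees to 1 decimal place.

apply F[0]=+15.000 → step 1: x=0.002, v=0.195, θ=0.141, ω=-0.300
apply F[1]=+15.000 → step 2: x=0.008, v=0.391, θ=0.132, ω=-0.604
apply F[2]=+8.814 → step 3: x=0.017, v=0.501, θ=0.118, ω=-0.758
apply F[3]=+4.586 → step 4: x=0.027, v=0.553, θ=0.103, ω=-0.814
apply F[4]=+1.841 → step 5: x=0.038, v=0.569, θ=0.086, ω=-0.808
apply F[5]=+0.101 → step 6: x=0.050, v=0.561, θ=0.071, ω=-0.766
apply F[6]=-0.968 → step 7: x=0.061, v=0.540, θ=0.056, ω=-0.705
apply F[7]=-1.596 → step 8: x=0.071, v=0.511, θ=0.043, ω=-0.636
apply F[8]=-1.939 → step 9: x=0.081, v=0.479, θ=0.031, ω=-0.564
apply F[9]=-2.101 → step 10: x=0.090, v=0.446, θ=0.020, ω=-0.495
apply F[10]=-2.151 → step 11: x=0.099, v=0.414, θ=0.011, ω=-0.431
apply F[11]=-2.133 → step 12: x=0.107, v=0.383, θ=0.003, ω=-0.371
apply F[12]=-2.076 → step 13: x=0.114, v=0.353, θ=-0.004, ω=-0.318
apply F[13]=-1.998 → step 14: x=0.121, v=0.325, θ=-0.010, ω=-0.270
apply F[14]=-1.910 → step 15: x=0.127, v=0.300, θ=-0.015, ω=-0.228
apply F[15]=-1.818 → step 16: x=0.133, v=0.276, θ=-0.019, ω=-0.190
apply F[16]=-1.728 → step 17: x=0.138, v=0.254, θ=-0.023, ω=-0.157
apply F[17]=-1.639 → step 18: x=0.143, v=0.233, θ=-0.025, ω=-0.129
apply F[18]=-1.556 → step 19: x=0.148, v=0.214, θ=-0.028, ω=-0.104
apply F[19]=-1.476 → step 20: x=0.152, v=0.196, θ=-0.030, ω=-0.082
apply F[20]=-1.402 → step 21: x=0.156, v=0.180, θ=-0.031, ω=-0.063
apply F[21]=-1.332 → step 22: x=0.159, v=0.165, θ=-0.032, ω=-0.047
apply F[22]=-1.267 → step 23: x=0.162, v=0.151, θ=-0.033, ω=-0.033
apply F[23]=-1.207 → step 24: x=0.165, v=0.137, θ=-0.033, ω=-0.020
apply F[24]=-1.149 → step 25: x=0.168, v=0.125, θ=-0.034, ω=-0.010
apply F[25]=-1.096 → step 26: x=0.170, v=0.113, θ=-0.034, ω=-0.001
apply F[26]=-1.045 → step 27: x=0.172, v=0.103, θ=-0.034, ω=0.007
apply F[27]=-0.998 → step 28: x=0.174, v=0.092, θ=-0.034, ω=0.013
apply F[28]=-0.954 → step 29: x=0.176, v=0.083, θ=-0.033, ω=0.019
Max |angle| over trajectory = 0.144 rad = 8.3°.

Answer: 8.3°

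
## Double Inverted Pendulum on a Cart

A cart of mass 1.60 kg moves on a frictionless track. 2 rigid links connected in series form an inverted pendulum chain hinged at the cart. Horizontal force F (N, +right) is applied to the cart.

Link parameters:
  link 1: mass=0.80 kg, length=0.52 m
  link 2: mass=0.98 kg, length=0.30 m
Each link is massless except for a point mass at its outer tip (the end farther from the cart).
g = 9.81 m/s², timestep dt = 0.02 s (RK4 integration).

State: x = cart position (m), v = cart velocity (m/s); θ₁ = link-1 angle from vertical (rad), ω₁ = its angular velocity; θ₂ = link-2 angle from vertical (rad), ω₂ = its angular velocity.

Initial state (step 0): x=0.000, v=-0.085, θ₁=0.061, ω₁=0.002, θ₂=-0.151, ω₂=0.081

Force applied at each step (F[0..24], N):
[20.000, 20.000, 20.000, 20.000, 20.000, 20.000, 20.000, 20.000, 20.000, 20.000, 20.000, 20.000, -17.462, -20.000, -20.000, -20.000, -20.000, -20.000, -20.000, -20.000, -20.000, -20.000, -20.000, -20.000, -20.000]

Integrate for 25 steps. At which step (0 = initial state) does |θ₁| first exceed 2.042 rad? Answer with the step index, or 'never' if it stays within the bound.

apply F[0]=+20.000 → step 1: x=0.001, v=0.152, θ₁=0.058, ω₁=-0.334, θ₂=-0.152, ω₂=-0.228
apply F[1]=+20.000 → step 2: x=0.006, v=0.390, θ₁=0.048, ω₁=-0.679, θ₂=-0.160, ω₂=-0.528
apply F[2]=+20.000 → step 3: x=0.016, v=0.632, θ₁=0.030, ω₁=-1.041, θ₂=-0.174, ω₂=-0.812
apply F[3]=+20.000 → step 4: x=0.031, v=0.878, θ₁=0.006, ω₁=-1.428, θ₂=-0.192, ω₂=-1.069
apply F[4]=+20.000 → step 5: x=0.051, v=1.130, θ₁=-0.027, ω₁=-1.849, θ₂=-0.216, ω₂=-1.289
apply F[5]=+20.000 → step 6: x=0.077, v=1.386, θ₁=-0.068, ω₁=-2.308, θ₂=-0.244, ω₂=-1.461
apply F[6]=+20.000 → step 7: x=0.107, v=1.646, θ₁=-0.120, ω₁=-2.806, θ₂=-0.274, ω₂=-1.575
apply F[7]=+20.000 → step 8: x=0.142, v=1.903, θ₁=-0.181, ω₁=-3.339, θ₂=-0.306, ω₂=-1.625
apply F[8]=+20.000 → step 9: x=0.183, v=2.152, θ₁=-0.253, ω₁=-3.889, θ₂=-0.339, ω₂=-1.622
apply F[9]=+20.000 → step 10: x=0.228, v=2.380, θ₁=-0.336, ω₁=-4.428, θ₂=-0.371, ω₂=-1.594
apply F[10]=+20.000 → step 11: x=0.278, v=2.576, θ₁=-0.430, ω₁=-4.920, θ₂=-0.403, ω₂=-1.592
apply F[11]=+20.000 → step 12: x=0.331, v=2.733, θ₁=-0.533, ω₁=-5.334, θ₂=-0.435, ω₂=-1.677
apply F[12]=-17.462 → step 13: x=0.384, v=2.510, θ₁=-0.638, ω₁=-5.179, θ₂=-0.469, ω₂=-1.685
apply F[13]=-20.000 → step 14: x=0.431, v=2.273, θ₁=-0.740, ω₁=-5.074, θ₂=-0.502, ω₂=-1.656
apply F[14]=-20.000 → step 15: x=0.475, v=2.043, θ₁=-0.841, ω₁=-5.041, θ₂=-0.535, ω₂=-1.605
apply F[15]=-20.000 → step 16: x=0.513, v=1.814, θ₁=-0.942, ω₁=-5.072, θ₂=-0.566, ω₂=-1.544
apply F[16]=-20.000 → step 17: x=0.547, v=1.582, θ₁=-1.044, ω₁=-5.155, θ₂=-0.597, ω₂=-1.488
apply F[17]=-20.000 → step 18: x=0.576, v=1.343, θ₁=-1.149, ω₁=-5.284, θ₂=-0.626, ω₂=-1.451
apply F[18]=-20.000 → step 19: x=0.601, v=1.092, θ₁=-1.256, ω₁=-5.454, θ₂=-0.655, ω₂=-1.454
apply F[19]=-20.000 → step 20: x=0.620, v=0.827, θ₁=-1.367, ω₁=-5.664, θ₂=-0.685, ω₂=-1.517
apply F[20]=-20.000 → step 21: x=0.634, v=0.544, θ₁=-1.483, ω₁=-5.913, θ₂=-0.716, ω₂=-1.664
apply F[21]=-20.000 → step 22: x=0.642, v=0.240, θ₁=-1.604, ω₁=-6.202, θ₂=-0.752, ω₂=-1.925
apply F[22]=-20.000 → step 23: x=0.643, v=-0.088, θ₁=-1.731, ω₁=-6.535, θ₂=-0.794, ω₂=-2.333
apply F[23]=-20.000 → step 24: x=0.638, v=-0.443, θ₁=-1.866, ω₁=-6.915, θ₂=-0.847, ω₂=-2.935
apply F[24]=-20.000 → step 25: x=0.625, v=-0.830, θ₁=-2.008, ω₁=-7.338, θ₂=-0.913, ω₂=-3.789
max |θ₁| = 2.008 ≤ 2.042 over all 26 states.

Answer: never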